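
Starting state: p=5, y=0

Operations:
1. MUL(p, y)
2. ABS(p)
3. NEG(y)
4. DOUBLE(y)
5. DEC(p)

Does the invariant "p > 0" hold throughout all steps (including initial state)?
No, violated after step 1

The invariant is violated after step 1.

State at each step:
Initial: p=5, y=0
After step 1: p=0, y=0
After step 2: p=0, y=0
After step 3: p=0, y=0
After step 4: p=0, y=0
After step 5: p=-1, y=0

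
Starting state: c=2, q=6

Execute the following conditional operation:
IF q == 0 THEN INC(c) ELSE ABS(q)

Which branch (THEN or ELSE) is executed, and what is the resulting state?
Branch: ELSE, Final state: c=2, q=6

Evaluating condition: q == 0
q = 6
Condition is False, so ELSE branch executes
After ABS(q): c=2, q=6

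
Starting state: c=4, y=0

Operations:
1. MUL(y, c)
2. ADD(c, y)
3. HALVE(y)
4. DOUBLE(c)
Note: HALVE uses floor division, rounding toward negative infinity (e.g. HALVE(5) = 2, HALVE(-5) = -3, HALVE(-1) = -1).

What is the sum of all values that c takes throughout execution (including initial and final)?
24

Values of c at each step:
Initial: c = 4
After step 1: c = 4
After step 2: c = 4
After step 3: c = 4
After step 4: c = 8
Sum = 4 + 4 + 4 + 4 + 8 = 24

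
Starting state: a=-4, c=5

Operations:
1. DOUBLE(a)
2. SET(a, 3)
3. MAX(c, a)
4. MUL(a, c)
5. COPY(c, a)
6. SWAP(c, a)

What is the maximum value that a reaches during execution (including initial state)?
15

Values of a at each step:
Initial: a = -4
After step 1: a = -8
After step 2: a = 3
After step 3: a = 3
After step 4: a = 15 ← maximum
After step 5: a = 15
After step 6: a = 15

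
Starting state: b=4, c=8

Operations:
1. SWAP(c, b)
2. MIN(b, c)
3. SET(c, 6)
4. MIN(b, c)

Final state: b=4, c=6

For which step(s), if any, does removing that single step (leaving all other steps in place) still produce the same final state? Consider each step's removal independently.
Step(s) 1, 4

Testing removal of each single step:
Without step 1: final = b=4, c=6 (same)
Without step 2: final = b=6, c=6 (different)
Without step 3: final = b=4, c=4 (different)
Without step 4: final = b=4, c=6 (same)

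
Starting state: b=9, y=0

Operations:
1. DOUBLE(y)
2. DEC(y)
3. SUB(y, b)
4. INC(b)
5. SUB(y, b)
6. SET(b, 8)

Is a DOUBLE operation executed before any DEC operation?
Yes

First DOUBLE: step 1
First DEC: step 2
Since 1 < 2, DOUBLE comes first.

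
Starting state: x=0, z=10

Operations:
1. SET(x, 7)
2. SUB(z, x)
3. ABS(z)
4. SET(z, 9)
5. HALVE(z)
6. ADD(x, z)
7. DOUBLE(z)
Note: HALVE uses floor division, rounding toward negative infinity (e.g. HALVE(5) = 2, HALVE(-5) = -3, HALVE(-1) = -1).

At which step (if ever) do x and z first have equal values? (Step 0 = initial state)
Never

x and z never become equal during execution.

Comparing values at each step:
Initial: x=0, z=10
After step 1: x=7, z=10
After step 2: x=7, z=3
After step 3: x=7, z=3
After step 4: x=7, z=9
After step 5: x=7, z=4
After step 6: x=11, z=4
After step 7: x=11, z=8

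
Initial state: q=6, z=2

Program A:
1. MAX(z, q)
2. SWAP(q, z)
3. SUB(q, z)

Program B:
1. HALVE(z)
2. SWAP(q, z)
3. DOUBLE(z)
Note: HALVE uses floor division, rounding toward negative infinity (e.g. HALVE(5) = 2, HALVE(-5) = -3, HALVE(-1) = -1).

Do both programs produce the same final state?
No

Program A final state: q=0, z=6
Program B final state: q=1, z=12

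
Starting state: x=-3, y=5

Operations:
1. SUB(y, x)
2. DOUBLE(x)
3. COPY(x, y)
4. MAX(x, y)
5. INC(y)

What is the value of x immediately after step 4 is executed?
x = 8

Tracing x through execution:
Initial: x = -3
After step 1 (SUB(y, x)): x = -3
After step 2 (DOUBLE(x)): x = -6
After step 3 (COPY(x, y)): x = 8
After step 4 (MAX(x, y)): x = 8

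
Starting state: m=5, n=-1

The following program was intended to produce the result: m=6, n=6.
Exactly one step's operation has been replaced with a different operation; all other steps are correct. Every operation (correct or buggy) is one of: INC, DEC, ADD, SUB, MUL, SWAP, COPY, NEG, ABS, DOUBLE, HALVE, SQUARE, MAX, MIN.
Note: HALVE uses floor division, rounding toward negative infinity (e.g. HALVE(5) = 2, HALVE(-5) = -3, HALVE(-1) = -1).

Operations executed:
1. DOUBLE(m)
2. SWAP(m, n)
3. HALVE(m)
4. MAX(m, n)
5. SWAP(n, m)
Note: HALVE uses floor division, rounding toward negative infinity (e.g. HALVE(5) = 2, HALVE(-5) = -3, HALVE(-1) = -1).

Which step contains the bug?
Step 1

Trace with buggy code:
Initial: m=5, n=-1
After step 1: m=10, n=-1
After step 2: m=-1, n=10
After step 3: m=-1, n=10
After step 4: m=10, n=10
After step 5: m=10, n=10
Actual final m=10, n=10 ≠ expected m=6, n=6.
Step 1 is the only position where a single-operation replacement can produce the expected result.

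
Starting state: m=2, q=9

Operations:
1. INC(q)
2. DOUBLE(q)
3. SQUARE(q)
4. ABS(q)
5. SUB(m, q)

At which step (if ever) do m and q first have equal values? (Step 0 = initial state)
Never

m and q never become equal during execution.

Comparing values at each step:
Initial: m=2, q=9
After step 1: m=2, q=10
After step 2: m=2, q=20
After step 3: m=2, q=400
After step 4: m=2, q=400
After step 5: m=-398, q=400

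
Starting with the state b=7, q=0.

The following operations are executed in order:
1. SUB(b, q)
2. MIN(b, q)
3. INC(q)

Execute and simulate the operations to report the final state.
{b: 0, q: 1}

Step-by-step execution:
Initial: b=7, q=0
After step 1 (SUB(b, q)): b=7, q=0
After step 2 (MIN(b, q)): b=0, q=0
After step 3 (INC(q)): b=0, q=1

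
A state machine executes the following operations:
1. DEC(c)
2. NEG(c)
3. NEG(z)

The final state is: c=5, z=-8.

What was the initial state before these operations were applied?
c=-4, z=8

Working backwards:
Final state: c=5, z=-8
Before step 3 (NEG(z)): c=5, z=8
Before step 2 (NEG(c)): c=-5, z=8
Before step 1 (DEC(c)): c=-4, z=8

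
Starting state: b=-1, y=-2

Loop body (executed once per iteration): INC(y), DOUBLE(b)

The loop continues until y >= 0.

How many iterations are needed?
2

Tracing iterations:
Initial: b=-1, y=-2
After iteration 1: b=-2, y=-1
After iteration 2: b=-4, y=0
y >= 0 now holds, so the loop exits after 2 iterations.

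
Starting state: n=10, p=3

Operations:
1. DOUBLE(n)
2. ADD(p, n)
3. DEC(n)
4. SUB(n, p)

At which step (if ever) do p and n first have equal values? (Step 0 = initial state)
Never

p and n never become equal during execution.

Comparing values at each step:
Initial: p=3, n=10
After step 1: p=3, n=20
After step 2: p=23, n=20
After step 3: p=23, n=19
After step 4: p=23, n=-4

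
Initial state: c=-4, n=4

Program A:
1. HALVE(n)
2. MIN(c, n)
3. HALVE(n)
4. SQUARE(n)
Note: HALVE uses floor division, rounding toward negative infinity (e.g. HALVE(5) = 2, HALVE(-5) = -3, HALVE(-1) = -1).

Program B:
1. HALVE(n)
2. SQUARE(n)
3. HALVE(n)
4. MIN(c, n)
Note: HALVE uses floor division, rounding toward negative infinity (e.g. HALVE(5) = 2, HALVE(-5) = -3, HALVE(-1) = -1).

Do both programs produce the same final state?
No

Program A final state: c=-4, n=1
Program B final state: c=-4, n=2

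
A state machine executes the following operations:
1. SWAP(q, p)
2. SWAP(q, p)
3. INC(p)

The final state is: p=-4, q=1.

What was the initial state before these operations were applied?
p=-5, q=1

Working backwards:
Final state: p=-4, q=1
Before step 3 (INC(p)): p=-5, q=1
Before step 2 (SWAP(q, p)): p=1, q=-5
Before step 1 (SWAP(q, p)): p=-5, q=1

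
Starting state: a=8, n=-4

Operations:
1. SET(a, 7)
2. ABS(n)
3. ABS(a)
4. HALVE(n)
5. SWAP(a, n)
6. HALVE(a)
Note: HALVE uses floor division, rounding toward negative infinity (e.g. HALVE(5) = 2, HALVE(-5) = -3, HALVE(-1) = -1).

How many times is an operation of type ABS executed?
2

Counting ABS operations:
Step 2: ABS(n) ← ABS
Step 3: ABS(a) ← ABS
Total: 2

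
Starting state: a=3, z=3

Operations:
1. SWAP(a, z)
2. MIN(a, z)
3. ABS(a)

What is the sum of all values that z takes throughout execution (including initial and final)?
12

Values of z at each step:
Initial: z = 3
After step 1: z = 3
After step 2: z = 3
After step 3: z = 3
Sum = 3 + 3 + 3 + 3 = 12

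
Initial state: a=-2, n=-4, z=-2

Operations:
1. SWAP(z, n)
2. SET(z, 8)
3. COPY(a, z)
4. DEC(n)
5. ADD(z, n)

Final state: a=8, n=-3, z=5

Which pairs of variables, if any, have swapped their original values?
None

Comparing initial and final values:
n: -4 → -3
a: -2 → 8
z: -2 → 5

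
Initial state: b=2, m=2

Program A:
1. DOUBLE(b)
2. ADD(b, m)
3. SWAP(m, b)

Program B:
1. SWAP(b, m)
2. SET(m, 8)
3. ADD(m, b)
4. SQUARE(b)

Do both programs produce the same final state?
No

Program A final state: b=2, m=6
Program B final state: b=4, m=10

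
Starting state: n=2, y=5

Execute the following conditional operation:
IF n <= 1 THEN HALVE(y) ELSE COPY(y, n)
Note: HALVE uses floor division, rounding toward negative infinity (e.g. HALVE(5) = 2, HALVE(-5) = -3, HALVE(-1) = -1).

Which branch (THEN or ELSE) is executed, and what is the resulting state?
Branch: ELSE, Final state: n=2, y=2

Evaluating condition: n <= 1
n = 2
Condition is False, so ELSE branch executes
After COPY(y, n): n=2, y=2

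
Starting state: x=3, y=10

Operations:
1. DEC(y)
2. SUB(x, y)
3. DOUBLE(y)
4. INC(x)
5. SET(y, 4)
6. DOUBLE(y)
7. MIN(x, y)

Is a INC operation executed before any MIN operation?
Yes

First INC: step 4
First MIN: step 7
Since 4 < 7, INC comes first.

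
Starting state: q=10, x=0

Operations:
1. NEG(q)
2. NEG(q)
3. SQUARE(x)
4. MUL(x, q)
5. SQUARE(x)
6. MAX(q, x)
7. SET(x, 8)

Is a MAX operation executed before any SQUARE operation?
No

First MAX: step 6
First SQUARE: step 3
Since 6 > 3, SQUARE comes first.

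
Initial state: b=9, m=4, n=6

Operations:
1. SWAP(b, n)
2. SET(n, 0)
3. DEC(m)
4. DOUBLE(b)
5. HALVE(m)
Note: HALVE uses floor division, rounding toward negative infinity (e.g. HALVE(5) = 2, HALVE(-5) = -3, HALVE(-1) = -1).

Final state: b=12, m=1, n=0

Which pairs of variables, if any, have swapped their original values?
None

Comparing initial and final values:
b: 9 → 12
m: 4 → 1
n: 6 → 0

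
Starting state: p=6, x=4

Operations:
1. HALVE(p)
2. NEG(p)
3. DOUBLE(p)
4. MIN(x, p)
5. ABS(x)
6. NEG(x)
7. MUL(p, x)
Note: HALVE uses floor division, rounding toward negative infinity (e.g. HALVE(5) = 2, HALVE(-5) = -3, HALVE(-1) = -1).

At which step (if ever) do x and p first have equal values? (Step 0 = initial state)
Step 4

x and p first become equal after step 4.

Comparing values at each step:
Initial: x=4, p=6
After step 1: x=4, p=3
After step 2: x=4, p=-3
After step 3: x=4, p=-6
After step 4: x=-6, p=-6 ← equal!
After step 5: x=6, p=-6
After step 6: x=-6, p=-6 ← equal!
After step 7: x=-6, p=36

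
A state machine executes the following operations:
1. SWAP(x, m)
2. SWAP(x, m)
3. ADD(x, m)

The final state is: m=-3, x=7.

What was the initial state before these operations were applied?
m=-3, x=10

Working backwards:
Final state: m=-3, x=7
Before step 3 (ADD(x, m)): m=-3, x=10
Before step 2 (SWAP(x, m)): m=10, x=-3
Before step 1 (SWAP(x, m)): m=-3, x=10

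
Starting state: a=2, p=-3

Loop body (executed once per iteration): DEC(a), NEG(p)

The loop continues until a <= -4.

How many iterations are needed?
6

Tracing iterations:
Initial: a=2, p=-3
After iteration 1: a=1, p=3
After iteration 2: a=0, p=-3
After iteration 3: a=-1, p=3
After iteration 4: a=-2, p=-3
After iteration 5: a=-3, p=3
After iteration 6: a=-4, p=-3
a <= -4 now holds, so the loop exits after 6 iterations.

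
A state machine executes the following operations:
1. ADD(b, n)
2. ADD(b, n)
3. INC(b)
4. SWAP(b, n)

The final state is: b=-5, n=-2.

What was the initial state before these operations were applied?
b=7, n=-5

Working backwards:
Final state: b=-5, n=-2
Before step 4 (SWAP(b, n)): b=-2, n=-5
Before step 3 (INC(b)): b=-3, n=-5
Before step 2 (ADD(b, n)): b=2, n=-5
Before step 1 (ADD(b, n)): b=7, n=-5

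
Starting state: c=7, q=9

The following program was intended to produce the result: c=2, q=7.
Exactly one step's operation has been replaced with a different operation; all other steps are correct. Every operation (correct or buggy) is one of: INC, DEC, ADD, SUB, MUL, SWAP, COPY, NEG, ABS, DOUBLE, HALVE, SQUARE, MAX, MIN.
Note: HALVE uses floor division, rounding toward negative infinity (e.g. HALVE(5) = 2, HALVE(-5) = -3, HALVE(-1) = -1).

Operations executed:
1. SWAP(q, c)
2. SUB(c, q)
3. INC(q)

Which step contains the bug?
Step 3

Trace with buggy code:
Initial: c=7, q=9
After step 1: c=9, q=7
After step 2: c=2, q=7
After step 3: c=2, q=8
Actual final c=2, q=8 ≠ expected c=2, q=7.
Step 3 is the only position where a single-operation replacement can produce the expected result.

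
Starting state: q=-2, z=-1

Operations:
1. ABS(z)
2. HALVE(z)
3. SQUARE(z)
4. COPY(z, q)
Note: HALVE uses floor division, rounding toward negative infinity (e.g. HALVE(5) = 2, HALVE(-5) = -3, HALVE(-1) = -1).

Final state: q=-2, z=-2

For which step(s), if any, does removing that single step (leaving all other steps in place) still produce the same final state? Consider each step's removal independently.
Step(s) 1, 2, 3

Testing removal of each single step:
Without step 1: final = q=-2, z=-2 (same)
Without step 2: final = q=-2, z=-2 (same)
Without step 3: final = q=-2, z=-2 (same)
Without step 4: final = q=-2, z=0 (different)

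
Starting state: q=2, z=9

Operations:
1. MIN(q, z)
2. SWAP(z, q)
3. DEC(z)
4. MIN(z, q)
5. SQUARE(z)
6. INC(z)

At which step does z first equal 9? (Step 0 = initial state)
Step 0

Tracing z:
Initial: z = 9 ← first occurrence
After step 1: z = 9
After step 2: z = 2
After step 3: z = 1
After step 4: z = 1
After step 5: z = 1
After step 6: z = 2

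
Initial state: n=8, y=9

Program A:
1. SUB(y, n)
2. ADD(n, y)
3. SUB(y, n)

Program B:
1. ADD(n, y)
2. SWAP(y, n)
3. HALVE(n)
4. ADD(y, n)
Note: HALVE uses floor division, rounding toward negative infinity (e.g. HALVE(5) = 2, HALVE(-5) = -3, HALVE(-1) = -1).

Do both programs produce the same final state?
No

Program A final state: n=9, y=-8
Program B final state: n=4, y=21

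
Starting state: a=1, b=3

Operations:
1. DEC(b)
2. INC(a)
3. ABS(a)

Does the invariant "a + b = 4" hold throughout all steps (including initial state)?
No, violated after step 1

The invariant is violated after step 1.

State at each step:
Initial: a=1, b=3
After step 1: a=1, b=2
After step 2: a=2, b=2
After step 3: a=2, b=2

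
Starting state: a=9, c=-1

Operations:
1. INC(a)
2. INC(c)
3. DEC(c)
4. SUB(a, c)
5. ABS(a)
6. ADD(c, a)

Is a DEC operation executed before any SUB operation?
Yes

First DEC: step 3
First SUB: step 4
Since 3 < 4, DEC comes first.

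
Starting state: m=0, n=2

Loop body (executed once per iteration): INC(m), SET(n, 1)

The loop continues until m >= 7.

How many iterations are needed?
7

Tracing iterations:
Initial: m=0, n=2
After iteration 1: m=1, n=1
After iteration 2: m=2, n=1
After iteration 3: m=3, n=1
After iteration 4: m=4, n=1
After iteration 5: m=5, n=1
After iteration 6: m=6, n=1
After iteration 7: m=7, n=1
m >= 7 now holds, so the loop exits after 7 iterations.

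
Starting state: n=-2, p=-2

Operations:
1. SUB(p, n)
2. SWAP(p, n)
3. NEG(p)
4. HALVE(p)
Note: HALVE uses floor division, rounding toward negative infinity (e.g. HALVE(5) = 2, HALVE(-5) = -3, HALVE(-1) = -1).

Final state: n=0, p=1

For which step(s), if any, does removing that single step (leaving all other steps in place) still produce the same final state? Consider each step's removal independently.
None - removing any single step changes the final result

Testing removal of each single step:
Without step 1: final = n=-2, p=1 (different)
Without step 2: final = n=-2, p=0 (different)
Without step 3: final = n=0, p=-1 (different)
Without step 4: final = n=0, p=2 (different)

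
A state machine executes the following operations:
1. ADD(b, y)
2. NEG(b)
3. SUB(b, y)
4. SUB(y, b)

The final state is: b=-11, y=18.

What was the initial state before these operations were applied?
b=-3, y=7

Working backwards:
Final state: b=-11, y=18
Before step 4 (SUB(y, b)): b=-11, y=7
Before step 3 (SUB(b, y)): b=-4, y=7
Before step 2 (NEG(b)): b=4, y=7
Before step 1 (ADD(b, y)): b=-3, y=7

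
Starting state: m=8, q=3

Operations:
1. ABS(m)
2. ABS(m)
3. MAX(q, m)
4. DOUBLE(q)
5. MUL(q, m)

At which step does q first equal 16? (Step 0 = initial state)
Step 4

Tracing q:
Initial: q = 3
After step 1: q = 3
After step 2: q = 3
After step 3: q = 8
After step 4: q = 16 ← first occurrence
After step 5: q = 128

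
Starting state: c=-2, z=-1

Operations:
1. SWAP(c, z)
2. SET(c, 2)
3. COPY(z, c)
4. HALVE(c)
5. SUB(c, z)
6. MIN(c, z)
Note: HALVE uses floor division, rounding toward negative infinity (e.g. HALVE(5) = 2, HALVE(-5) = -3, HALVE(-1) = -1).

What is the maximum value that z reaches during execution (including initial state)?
2

Values of z at each step:
Initial: z = -1
After step 1: z = -2
After step 2: z = -2
After step 3: z = 2 ← maximum
After step 4: z = 2
After step 5: z = 2
After step 6: z = 2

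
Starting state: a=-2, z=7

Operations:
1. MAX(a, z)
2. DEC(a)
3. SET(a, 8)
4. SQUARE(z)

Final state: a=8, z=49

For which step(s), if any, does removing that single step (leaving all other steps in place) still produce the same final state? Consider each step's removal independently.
Step(s) 1, 2

Testing removal of each single step:
Without step 1: final = a=8, z=49 (same)
Without step 2: final = a=8, z=49 (same)
Without step 3: final = a=6, z=49 (different)
Without step 4: final = a=8, z=7 (different)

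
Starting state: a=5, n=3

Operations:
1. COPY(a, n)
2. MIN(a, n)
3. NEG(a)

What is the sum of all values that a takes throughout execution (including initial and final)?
8

Values of a at each step:
Initial: a = 5
After step 1: a = 3
After step 2: a = 3
After step 3: a = -3
Sum = 5 + 3 + 3 + -3 = 8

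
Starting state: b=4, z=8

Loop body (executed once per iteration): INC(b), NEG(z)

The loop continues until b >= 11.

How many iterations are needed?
7

Tracing iterations:
Initial: b=4, z=8
After iteration 1: b=5, z=-8
After iteration 2: b=6, z=8
After iteration 3: b=7, z=-8
After iteration 4: b=8, z=8
After iteration 5: b=9, z=-8
After iteration 6: b=10, z=8
After iteration 7: b=11, z=-8
b >= 11 now holds, so the loop exits after 7 iterations.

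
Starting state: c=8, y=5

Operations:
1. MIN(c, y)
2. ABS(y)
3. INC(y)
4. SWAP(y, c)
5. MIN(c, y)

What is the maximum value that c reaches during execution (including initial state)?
8

Values of c at each step:
Initial: c = 8 ← maximum
After step 1: c = 5
After step 2: c = 5
After step 3: c = 5
After step 4: c = 6
After step 5: c = 5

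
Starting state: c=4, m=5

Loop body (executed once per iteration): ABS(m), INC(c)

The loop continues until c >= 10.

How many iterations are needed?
6

Tracing iterations:
Initial: c=4, m=5
After iteration 1: c=5, m=5
After iteration 2: c=6, m=5
After iteration 3: c=7, m=5
After iteration 4: c=8, m=5
After iteration 5: c=9, m=5
After iteration 6: c=10, m=5
c >= 10 now holds, so the loop exits after 6 iterations.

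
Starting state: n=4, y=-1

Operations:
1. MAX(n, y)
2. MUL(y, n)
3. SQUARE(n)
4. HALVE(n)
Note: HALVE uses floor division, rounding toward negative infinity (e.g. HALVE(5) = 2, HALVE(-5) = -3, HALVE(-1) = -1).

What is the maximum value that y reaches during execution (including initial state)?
-1

Values of y at each step:
Initial: y = -1 ← maximum
After step 1: y = -1
After step 2: y = -4
After step 3: y = -4
After step 4: y = -4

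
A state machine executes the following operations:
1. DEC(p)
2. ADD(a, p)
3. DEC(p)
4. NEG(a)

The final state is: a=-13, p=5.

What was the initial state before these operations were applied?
a=7, p=7

Working backwards:
Final state: a=-13, p=5
Before step 4 (NEG(a)): a=13, p=5
Before step 3 (DEC(p)): a=13, p=6
Before step 2 (ADD(a, p)): a=7, p=6
Before step 1 (DEC(p)): a=7, p=7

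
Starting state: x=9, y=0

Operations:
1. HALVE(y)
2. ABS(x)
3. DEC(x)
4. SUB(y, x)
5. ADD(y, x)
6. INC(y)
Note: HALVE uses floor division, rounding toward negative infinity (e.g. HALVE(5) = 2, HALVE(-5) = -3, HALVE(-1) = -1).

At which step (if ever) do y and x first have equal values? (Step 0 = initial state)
Never

y and x never become equal during execution.

Comparing values at each step:
Initial: y=0, x=9
After step 1: y=0, x=9
After step 2: y=0, x=9
After step 3: y=0, x=8
After step 4: y=-8, x=8
After step 5: y=0, x=8
After step 6: y=1, x=8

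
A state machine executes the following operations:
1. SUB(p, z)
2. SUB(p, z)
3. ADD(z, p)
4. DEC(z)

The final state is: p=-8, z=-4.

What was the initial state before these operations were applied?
p=2, z=5

Working backwards:
Final state: p=-8, z=-4
Before step 4 (DEC(z)): p=-8, z=-3
Before step 3 (ADD(z, p)): p=-8, z=5
Before step 2 (SUB(p, z)): p=-3, z=5
Before step 1 (SUB(p, z)): p=2, z=5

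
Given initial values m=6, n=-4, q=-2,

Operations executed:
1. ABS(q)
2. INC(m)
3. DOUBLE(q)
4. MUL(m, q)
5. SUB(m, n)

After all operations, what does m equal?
m = 32

Tracing execution:
Step 1: ABS(q) → m = 6
Step 2: INC(m) → m = 7
Step 3: DOUBLE(q) → m = 7
Step 4: MUL(m, q) → m = 28
Step 5: SUB(m, n) → m = 32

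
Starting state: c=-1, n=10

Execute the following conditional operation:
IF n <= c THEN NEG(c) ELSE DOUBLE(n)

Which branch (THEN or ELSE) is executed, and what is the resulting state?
Branch: ELSE, Final state: c=-1, n=20

Evaluating condition: n <= c
n = 10, c = -1
Condition is False, so ELSE branch executes
After DOUBLE(n): c=-1, n=20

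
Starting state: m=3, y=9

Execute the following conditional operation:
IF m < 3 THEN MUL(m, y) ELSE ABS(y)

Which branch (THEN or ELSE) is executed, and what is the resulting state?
Branch: ELSE, Final state: m=3, y=9

Evaluating condition: m < 3
m = 3
Condition is False, so ELSE branch executes
After ABS(y): m=3, y=9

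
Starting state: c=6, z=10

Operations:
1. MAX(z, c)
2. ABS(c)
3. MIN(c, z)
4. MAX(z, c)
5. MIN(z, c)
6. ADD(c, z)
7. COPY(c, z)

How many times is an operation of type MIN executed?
2

Counting MIN operations:
Step 3: MIN(c, z) ← MIN
Step 5: MIN(z, c) ← MIN
Total: 2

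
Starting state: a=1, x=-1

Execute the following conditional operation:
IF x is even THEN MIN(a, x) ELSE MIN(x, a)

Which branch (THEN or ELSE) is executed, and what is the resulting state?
Branch: ELSE, Final state: a=1, x=-1

Evaluating condition: x is even
Condition is False, so ELSE branch executes
After MIN(x, a): a=1, x=-1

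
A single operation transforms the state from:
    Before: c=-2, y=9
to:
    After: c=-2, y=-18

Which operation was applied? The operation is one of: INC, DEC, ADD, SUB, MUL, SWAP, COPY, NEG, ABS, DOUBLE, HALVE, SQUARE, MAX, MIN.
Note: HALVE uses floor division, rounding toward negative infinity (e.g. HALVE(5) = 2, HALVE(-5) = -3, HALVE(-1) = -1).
MUL(y, c)

Analyzing the change:
Before: c=-2, y=9
After: c=-2, y=-18
Variable y changed from 9 to -18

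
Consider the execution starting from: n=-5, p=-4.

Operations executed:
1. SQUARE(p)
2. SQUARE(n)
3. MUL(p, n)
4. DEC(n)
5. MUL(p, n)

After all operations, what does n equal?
n = 24

Tracing execution:
Step 1: SQUARE(p) → n = -5
Step 2: SQUARE(n) → n = 25
Step 3: MUL(p, n) → n = 25
Step 4: DEC(n) → n = 24
Step 5: MUL(p, n) → n = 24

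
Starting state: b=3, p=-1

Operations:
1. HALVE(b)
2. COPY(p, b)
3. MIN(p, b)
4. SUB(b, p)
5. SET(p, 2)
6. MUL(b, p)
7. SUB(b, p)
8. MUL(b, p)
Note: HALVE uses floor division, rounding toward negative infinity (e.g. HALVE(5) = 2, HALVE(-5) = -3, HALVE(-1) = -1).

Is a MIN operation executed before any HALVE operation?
No

First MIN: step 3
First HALVE: step 1
Since 3 > 1, HALVE comes first.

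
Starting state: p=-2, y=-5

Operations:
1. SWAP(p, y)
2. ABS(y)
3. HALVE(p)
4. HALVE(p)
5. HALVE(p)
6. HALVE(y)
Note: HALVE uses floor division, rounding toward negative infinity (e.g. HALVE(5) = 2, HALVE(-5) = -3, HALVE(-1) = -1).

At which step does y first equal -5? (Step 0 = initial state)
Step 0

Tracing y:
Initial: y = -5 ← first occurrence
After step 1: y = -2
After step 2: y = 2
After step 3: y = 2
After step 4: y = 2
After step 5: y = 2
After step 6: y = 1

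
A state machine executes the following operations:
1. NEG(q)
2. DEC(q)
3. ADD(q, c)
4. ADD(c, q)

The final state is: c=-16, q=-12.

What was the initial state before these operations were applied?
c=-4, q=7

Working backwards:
Final state: c=-16, q=-12
Before step 4 (ADD(c, q)): c=-4, q=-12
Before step 3 (ADD(q, c)): c=-4, q=-8
Before step 2 (DEC(q)): c=-4, q=-7
Before step 1 (NEG(q)): c=-4, q=7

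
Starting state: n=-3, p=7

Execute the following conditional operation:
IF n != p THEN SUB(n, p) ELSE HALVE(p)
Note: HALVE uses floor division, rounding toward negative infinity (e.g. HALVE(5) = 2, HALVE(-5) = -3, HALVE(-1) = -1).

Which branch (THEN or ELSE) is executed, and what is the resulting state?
Branch: THEN, Final state: n=-10, p=7

Evaluating condition: n != p
n = -3, p = 7
Condition is True, so THEN branch executes
After SUB(n, p): n=-10, p=7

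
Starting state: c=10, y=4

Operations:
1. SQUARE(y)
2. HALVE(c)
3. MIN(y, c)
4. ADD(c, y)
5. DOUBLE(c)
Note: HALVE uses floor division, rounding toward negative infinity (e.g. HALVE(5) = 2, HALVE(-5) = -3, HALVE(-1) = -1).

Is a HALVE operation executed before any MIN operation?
Yes

First HALVE: step 2
First MIN: step 3
Since 2 < 3, HALVE comes first.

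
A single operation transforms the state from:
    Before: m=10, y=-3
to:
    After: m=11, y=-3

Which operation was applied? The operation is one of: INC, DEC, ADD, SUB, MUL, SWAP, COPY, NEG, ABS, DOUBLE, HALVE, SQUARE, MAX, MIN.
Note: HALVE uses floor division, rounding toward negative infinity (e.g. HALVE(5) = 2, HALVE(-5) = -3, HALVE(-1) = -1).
INC(m)

Analyzing the change:
Before: m=10, y=-3
After: m=11, y=-3
Variable m changed from 10 to 11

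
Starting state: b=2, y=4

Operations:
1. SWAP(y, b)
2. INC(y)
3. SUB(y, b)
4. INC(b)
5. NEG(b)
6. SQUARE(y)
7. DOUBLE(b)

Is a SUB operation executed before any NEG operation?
Yes

First SUB: step 3
First NEG: step 5
Since 3 < 5, SUB comes first.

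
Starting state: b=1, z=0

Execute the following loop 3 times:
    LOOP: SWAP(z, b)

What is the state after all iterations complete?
b=0, z=1

Iteration trace:
Start: b=1, z=0
After iteration 1: b=0, z=1
After iteration 2: b=1, z=0
After iteration 3: b=0, z=1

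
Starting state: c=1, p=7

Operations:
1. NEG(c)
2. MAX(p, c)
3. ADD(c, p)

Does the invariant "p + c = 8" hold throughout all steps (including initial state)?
No, violated after step 1

The invariant is violated after step 1.

State at each step:
Initial: c=1, p=7
After step 1: c=-1, p=7
After step 2: c=-1, p=7
After step 3: c=6, p=7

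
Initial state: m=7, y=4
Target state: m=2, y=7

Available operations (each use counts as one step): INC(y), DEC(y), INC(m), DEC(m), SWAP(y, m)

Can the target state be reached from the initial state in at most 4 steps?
Yes

Path (3 steps): DEC(y) → DEC(y) → SWAP(y, m)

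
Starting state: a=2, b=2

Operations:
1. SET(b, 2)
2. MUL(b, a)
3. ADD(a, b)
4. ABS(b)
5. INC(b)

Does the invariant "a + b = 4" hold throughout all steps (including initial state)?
No, violated after step 2

The invariant is violated after step 2.

State at each step:
Initial: a=2, b=2
After step 1: a=2, b=2
After step 2: a=2, b=4
After step 3: a=6, b=4
After step 4: a=6, b=4
After step 5: a=6, b=5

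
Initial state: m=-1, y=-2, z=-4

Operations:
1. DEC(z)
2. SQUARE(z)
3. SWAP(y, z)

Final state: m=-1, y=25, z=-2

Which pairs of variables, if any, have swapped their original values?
None

Comparing initial and final values:
m: -1 → -1
z: -4 → -2
y: -2 → 25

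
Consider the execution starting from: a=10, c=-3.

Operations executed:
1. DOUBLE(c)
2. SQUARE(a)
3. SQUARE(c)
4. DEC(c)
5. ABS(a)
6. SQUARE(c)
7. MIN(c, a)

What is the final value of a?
a = 100

Tracing execution:
Step 1: DOUBLE(c) → a = 10
Step 2: SQUARE(a) → a = 100
Step 3: SQUARE(c) → a = 100
Step 4: DEC(c) → a = 100
Step 5: ABS(a) → a = 100
Step 6: SQUARE(c) → a = 100
Step 7: MIN(c, a) → a = 100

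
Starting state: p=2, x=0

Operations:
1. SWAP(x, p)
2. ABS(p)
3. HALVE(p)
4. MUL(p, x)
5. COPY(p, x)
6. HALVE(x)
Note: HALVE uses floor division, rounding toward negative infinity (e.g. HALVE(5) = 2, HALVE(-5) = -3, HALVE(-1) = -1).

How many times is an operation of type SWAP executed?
1

Counting SWAP operations:
Step 1: SWAP(x, p) ← SWAP
Total: 1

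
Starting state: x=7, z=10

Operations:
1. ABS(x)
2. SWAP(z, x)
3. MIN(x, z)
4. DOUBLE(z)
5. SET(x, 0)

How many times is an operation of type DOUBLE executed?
1

Counting DOUBLE operations:
Step 4: DOUBLE(z) ← DOUBLE
Total: 1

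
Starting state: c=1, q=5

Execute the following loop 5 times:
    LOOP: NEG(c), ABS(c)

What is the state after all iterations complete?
c=1, q=5

Iteration trace:
Start: c=1, q=5
After iteration 1: c=1, q=5
After iteration 2: c=1, q=5
After iteration 3: c=1, q=5
After iteration 4: c=1, q=5
After iteration 5: c=1, q=5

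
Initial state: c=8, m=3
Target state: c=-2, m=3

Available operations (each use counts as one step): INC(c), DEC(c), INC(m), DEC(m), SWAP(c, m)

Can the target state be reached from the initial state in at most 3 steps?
No

The target state cannot be reached within 3 steps.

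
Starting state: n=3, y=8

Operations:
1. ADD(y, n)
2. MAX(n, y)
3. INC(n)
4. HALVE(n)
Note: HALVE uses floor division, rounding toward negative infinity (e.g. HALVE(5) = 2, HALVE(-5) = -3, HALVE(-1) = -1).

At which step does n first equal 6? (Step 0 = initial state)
Step 4

Tracing n:
Initial: n = 3
After step 1: n = 3
After step 2: n = 11
After step 3: n = 12
After step 4: n = 6 ← first occurrence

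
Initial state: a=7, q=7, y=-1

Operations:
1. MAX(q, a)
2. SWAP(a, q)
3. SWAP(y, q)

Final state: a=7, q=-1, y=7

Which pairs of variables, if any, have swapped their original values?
(y, q)

Comparing initial and final values:
a: 7 → 7
y: -1 → 7
q: 7 → -1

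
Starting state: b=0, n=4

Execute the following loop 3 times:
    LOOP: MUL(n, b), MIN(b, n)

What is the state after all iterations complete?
b=0, n=0

Iteration trace:
Start: b=0, n=4
After iteration 1: b=0, n=0
After iteration 2: b=0, n=0
After iteration 3: b=0, n=0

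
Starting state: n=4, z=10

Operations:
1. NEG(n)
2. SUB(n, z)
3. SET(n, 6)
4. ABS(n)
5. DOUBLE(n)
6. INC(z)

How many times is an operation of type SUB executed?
1

Counting SUB operations:
Step 2: SUB(n, z) ← SUB
Total: 1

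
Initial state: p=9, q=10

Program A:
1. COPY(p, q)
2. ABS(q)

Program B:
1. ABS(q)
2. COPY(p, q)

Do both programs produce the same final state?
Yes

Program A final state: p=10, q=10
Program B final state: p=10, q=10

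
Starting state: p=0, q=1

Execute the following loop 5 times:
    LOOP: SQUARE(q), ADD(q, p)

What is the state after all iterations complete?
p=0, q=1

Iteration trace:
Start: p=0, q=1
After iteration 1: p=0, q=1
After iteration 2: p=0, q=1
After iteration 3: p=0, q=1
After iteration 4: p=0, q=1
After iteration 5: p=0, q=1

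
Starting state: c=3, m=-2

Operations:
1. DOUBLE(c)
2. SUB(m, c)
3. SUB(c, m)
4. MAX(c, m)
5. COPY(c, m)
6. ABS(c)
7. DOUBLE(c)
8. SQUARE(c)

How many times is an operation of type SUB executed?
2

Counting SUB operations:
Step 2: SUB(m, c) ← SUB
Step 3: SUB(c, m) ← SUB
Total: 2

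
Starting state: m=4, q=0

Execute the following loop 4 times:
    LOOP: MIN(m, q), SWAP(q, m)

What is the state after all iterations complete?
m=0, q=0

Iteration trace:
Start: m=4, q=0
After iteration 1: m=0, q=0
After iteration 2: m=0, q=0
After iteration 3: m=0, q=0
After iteration 4: m=0, q=0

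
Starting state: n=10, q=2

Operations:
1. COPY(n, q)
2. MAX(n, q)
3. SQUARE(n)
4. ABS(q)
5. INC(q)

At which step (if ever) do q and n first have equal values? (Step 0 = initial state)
Step 1

q and n first become equal after step 1.

Comparing values at each step:
Initial: q=2, n=10
After step 1: q=2, n=2 ← equal!
After step 2: q=2, n=2 ← equal!
After step 3: q=2, n=4
After step 4: q=2, n=4
After step 5: q=3, n=4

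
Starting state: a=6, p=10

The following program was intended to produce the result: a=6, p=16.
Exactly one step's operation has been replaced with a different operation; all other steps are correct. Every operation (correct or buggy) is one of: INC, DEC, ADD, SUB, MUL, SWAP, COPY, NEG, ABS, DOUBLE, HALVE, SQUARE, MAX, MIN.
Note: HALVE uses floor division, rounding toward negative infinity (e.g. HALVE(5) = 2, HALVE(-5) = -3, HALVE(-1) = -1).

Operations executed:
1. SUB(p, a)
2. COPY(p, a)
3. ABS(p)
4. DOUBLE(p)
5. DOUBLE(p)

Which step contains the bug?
Step 2

Trace with buggy code:
Initial: a=6, p=10
After step 1: a=6, p=4
After step 2: a=6, p=6
After step 3: a=6, p=6
After step 4: a=6, p=12
After step 5: a=6, p=24
Actual final a=6, p=24 ≠ expected a=6, p=16.
Step 2 is the only position where a single-operation replacement can produce the expected result.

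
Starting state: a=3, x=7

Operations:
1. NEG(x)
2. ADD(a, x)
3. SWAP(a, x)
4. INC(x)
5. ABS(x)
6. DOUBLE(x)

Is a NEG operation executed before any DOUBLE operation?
Yes

First NEG: step 1
First DOUBLE: step 6
Since 1 < 6, NEG comes first.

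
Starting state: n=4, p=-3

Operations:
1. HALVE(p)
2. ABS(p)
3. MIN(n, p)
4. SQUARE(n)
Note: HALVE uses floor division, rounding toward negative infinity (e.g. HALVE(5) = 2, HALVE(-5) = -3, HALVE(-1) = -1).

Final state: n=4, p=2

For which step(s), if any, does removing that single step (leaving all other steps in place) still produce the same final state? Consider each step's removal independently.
None - removing any single step changes the final result

Testing removal of each single step:
Without step 1: final = n=9, p=3 (different)
Without step 2: final = n=4, p=-2 (different)
Without step 3: final = n=16, p=2 (different)
Without step 4: final = n=2, p=2 (different)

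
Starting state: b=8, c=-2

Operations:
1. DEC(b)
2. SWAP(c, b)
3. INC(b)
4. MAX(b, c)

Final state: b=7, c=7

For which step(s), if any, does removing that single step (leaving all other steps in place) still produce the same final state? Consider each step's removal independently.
Step(s) 3

Testing removal of each single step:
Without step 1: final = b=8, c=8 (different)
Without step 2: final = b=8, c=-2 (different)
Without step 3: final = b=7, c=7 (same)
Without step 4: final = b=-1, c=7 (different)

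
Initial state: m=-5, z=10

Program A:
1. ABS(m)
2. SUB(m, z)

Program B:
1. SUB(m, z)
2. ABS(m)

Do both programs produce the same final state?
No

Program A final state: m=-5, z=10
Program B final state: m=15, z=10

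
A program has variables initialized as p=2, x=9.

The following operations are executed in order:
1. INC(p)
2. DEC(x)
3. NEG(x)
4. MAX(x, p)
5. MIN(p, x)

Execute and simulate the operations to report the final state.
{p: 3, x: 3}

Step-by-step execution:
Initial: p=2, x=9
After step 1 (INC(p)): p=3, x=9
After step 2 (DEC(x)): p=3, x=8
After step 3 (NEG(x)): p=3, x=-8
After step 4 (MAX(x, p)): p=3, x=3
After step 5 (MIN(p, x)): p=3, x=3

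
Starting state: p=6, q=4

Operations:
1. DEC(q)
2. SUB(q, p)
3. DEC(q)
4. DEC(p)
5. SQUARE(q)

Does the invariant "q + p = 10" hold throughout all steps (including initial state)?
No, violated after step 1

The invariant is violated after step 1.

State at each step:
Initial: p=6, q=4
After step 1: p=6, q=3
After step 2: p=6, q=-3
After step 3: p=6, q=-4
After step 4: p=5, q=-4
After step 5: p=5, q=16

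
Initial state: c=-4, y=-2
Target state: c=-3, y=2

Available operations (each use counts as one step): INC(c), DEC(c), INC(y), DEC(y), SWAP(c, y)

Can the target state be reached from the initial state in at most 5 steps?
Yes

Path (5 steps): INC(c) → INC(y) → INC(y) → INC(y) → INC(y)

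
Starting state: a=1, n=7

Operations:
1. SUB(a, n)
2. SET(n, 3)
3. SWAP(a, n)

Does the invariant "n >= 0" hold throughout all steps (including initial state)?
No, violated after step 3

The invariant is violated after step 3.

State at each step:
Initial: a=1, n=7
After step 1: a=-6, n=7
After step 2: a=-6, n=3
After step 3: a=3, n=-6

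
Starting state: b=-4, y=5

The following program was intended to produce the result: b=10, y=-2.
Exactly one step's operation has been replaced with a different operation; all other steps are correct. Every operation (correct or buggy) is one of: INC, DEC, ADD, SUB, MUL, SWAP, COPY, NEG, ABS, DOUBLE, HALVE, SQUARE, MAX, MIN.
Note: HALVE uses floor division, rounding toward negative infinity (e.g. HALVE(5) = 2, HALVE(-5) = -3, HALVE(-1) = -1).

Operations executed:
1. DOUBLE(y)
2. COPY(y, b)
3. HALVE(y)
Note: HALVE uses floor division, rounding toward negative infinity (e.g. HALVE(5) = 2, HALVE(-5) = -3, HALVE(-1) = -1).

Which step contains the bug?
Step 2

Trace with buggy code:
Initial: b=-4, y=5
After step 1: b=-4, y=10
After step 2: b=-4, y=-4
After step 3: b=-4, y=-2
Actual final b=-4, y=-2 ≠ expected b=10, y=-2.
Step 2 is the only position where a single-operation replacement can produce the expected result.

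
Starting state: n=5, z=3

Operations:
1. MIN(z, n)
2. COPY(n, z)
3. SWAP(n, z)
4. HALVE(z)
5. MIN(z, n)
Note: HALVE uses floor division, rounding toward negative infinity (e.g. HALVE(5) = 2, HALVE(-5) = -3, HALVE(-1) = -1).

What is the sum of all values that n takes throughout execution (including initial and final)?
22

Values of n at each step:
Initial: n = 5
After step 1: n = 5
After step 2: n = 3
After step 3: n = 3
After step 4: n = 3
After step 5: n = 3
Sum = 5 + 5 + 3 + 3 + 3 + 3 = 22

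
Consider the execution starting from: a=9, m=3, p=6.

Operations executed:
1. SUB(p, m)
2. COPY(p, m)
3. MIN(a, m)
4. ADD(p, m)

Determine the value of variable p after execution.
p = 6

Tracing execution:
Step 1: SUB(p, m) → p = 3
Step 2: COPY(p, m) → p = 3
Step 3: MIN(a, m) → p = 3
Step 4: ADD(p, m) → p = 6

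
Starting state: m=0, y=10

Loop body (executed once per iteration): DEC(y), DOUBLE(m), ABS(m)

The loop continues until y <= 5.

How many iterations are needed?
5

Tracing iterations:
Initial: m=0, y=10
After iteration 1: m=0, y=9
After iteration 2: m=0, y=8
After iteration 3: m=0, y=7
After iteration 4: m=0, y=6
After iteration 5: m=0, y=5
y <= 5 now holds, so the loop exits after 5 iterations.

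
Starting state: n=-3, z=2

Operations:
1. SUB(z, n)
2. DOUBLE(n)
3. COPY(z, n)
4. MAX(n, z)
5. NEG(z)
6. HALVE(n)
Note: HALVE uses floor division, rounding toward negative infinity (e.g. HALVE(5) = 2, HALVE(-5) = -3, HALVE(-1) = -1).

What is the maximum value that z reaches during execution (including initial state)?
6

Values of z at each step:
Initial: z = 2
After step 1: z = 5
After step 2: z = 5
After step 3: z = -6
After step 4: z = -6
After step 5: z = 6 ← maximum
After step 6: z = 6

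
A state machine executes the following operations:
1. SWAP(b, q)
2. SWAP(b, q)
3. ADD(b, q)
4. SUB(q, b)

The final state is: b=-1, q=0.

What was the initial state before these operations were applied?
b=0, q=-1

Working backwards:
Final state: b=-1, q=0
Before step 4 (SUB(q, b)): b=-1, q=-1
Before step 3 (ADD(b, q)): b=0, q=-1
Before step 2 (SWAP(b, q)): b=-1, q=0
Before step 1 (SWAP(b, q)): b=0, q=-1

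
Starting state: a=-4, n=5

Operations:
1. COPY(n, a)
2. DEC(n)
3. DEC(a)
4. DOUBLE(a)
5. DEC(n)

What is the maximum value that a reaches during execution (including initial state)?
-4

Values of a at each step:
Initial: a = -4 ← maximum
After step 1: a = -4
After step 2: a = -4
After step 3: a = -5
After step 4: a = -10
After step 5: a = -10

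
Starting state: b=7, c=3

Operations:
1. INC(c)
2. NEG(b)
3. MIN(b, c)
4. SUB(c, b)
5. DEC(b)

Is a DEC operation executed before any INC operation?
No

First DEC: step 5
First INC: step 1
Since 5 > 1, INC comes first.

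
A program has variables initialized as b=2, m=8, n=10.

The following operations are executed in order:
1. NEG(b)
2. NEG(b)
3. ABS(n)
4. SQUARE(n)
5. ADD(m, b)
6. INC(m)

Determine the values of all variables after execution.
{b: 2, m: 11, n: 100}

Step-by-step execution:
Initial: b=2, m=8, n=10
After step 1 (NEG(b)): b=-2, m=8, n=10
After step 2 (NEG(b)): b=2, m=8, n=10
After step 3 (ABS(n)): b=2, m=8, n=10
After step 4 (SQUARE(n)): b=2, m=8, n=100
After step 5 (ADD(m, b)): b=2, m=10, n=100
After step 6 (INC(m)): b=2, m=11, n=100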